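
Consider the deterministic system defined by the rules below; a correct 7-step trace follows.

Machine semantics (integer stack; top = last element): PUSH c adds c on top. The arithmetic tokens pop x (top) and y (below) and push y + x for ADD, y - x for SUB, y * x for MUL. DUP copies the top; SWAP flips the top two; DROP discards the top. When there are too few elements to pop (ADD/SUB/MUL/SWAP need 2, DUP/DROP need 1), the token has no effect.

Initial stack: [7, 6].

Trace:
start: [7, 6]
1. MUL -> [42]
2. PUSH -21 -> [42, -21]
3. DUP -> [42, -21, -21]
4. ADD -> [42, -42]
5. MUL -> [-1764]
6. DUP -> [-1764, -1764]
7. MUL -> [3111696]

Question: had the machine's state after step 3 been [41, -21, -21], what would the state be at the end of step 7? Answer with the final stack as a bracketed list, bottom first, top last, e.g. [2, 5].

state after step 3 := [41, -21, -21]
4. ADD -> [41, -42]
5. MUL -> [-1722]
6. DUP -> [-1722, -1722]
7. MUL -> [2965284]

[2965284]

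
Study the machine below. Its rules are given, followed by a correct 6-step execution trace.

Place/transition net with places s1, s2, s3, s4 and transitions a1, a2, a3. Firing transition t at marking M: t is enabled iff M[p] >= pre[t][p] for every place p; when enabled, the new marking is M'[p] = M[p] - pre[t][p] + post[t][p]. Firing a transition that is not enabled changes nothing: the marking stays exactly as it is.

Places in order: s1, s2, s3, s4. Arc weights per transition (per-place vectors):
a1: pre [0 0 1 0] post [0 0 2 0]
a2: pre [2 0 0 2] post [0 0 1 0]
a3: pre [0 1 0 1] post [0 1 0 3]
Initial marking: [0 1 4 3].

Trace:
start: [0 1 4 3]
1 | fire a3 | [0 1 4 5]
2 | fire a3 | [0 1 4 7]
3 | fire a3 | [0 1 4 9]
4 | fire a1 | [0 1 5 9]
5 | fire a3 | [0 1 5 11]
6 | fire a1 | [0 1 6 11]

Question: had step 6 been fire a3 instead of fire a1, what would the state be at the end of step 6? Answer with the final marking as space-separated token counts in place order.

(re-executing from step 6 with the substitution; state before step 6: [0 1 5 11])
6 | fire a3 | [0 1 5 13]

0 1 5 13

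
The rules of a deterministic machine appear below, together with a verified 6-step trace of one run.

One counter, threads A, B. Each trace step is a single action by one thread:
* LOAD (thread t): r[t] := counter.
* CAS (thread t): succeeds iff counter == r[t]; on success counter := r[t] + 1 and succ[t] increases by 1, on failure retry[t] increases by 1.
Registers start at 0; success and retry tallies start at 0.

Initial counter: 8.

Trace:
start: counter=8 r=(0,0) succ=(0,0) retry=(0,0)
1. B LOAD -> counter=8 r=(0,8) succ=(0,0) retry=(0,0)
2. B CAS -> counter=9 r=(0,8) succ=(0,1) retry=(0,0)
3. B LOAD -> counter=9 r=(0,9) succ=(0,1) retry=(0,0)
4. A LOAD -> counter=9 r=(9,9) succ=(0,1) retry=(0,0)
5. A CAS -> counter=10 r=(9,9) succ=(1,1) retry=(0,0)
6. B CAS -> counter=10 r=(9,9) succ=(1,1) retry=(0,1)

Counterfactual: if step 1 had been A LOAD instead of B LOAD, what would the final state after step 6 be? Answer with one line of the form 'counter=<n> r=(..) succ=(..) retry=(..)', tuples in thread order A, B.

counter=9 r=(8,8) succ=(1,0) retry=(0,2)

(re-executing from step 1 with the substitution; state before step 1: counter=8 r=(0,0) succ=(0,0) retry=(0,0))
1. A LOAD -> counter=8 r=(8,0) succ=(0,0) retry=(0,0)
2. B CAS -> counter=8 r=(8,0) succ=(0,0) retry=(0,1)
3. B LOAD -> counter=8 r=(8,8) succ=(0,0) retry=(0,1)
4. A LOAD -> counter=8 r=(8,8) succ=(0,0) retry=(0,1)
5. A CAS -> counter=9 r=(8,8) succ=(1,0) retry=(0,1)
6. B CAS -> counter=9 r=(8,8) succ=(1,0) retry=(0,2)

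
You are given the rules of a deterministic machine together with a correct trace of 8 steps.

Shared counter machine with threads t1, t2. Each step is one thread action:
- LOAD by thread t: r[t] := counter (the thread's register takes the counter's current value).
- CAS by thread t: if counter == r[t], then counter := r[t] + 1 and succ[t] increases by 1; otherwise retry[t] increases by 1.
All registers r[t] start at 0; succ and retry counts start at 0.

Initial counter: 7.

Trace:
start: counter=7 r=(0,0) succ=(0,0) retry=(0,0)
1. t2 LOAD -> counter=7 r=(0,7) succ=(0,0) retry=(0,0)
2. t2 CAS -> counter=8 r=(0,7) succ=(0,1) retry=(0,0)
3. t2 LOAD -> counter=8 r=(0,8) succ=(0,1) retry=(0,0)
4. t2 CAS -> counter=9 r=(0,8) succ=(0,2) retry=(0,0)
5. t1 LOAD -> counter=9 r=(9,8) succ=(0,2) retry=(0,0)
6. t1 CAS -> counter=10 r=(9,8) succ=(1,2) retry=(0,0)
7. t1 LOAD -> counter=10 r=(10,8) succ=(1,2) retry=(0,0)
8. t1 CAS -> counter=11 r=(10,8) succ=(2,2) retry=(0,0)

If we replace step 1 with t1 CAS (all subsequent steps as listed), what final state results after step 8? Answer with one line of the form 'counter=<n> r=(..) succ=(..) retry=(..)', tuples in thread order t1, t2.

(re-executing from step 1 with the substitution; state before step 1: counter=7 r=(0,0) succ=(0,0) retry=(0,0))
1. t1 CAS -> counter=7 r=(0,0) succ=(0,0) retry=(1,0)
2. t2 CAS -> counter=7 r=(0,0) succ=(0,0) retry=(1,1)
3. t2 LOAD -> counter=7 r=(0,7) succ=(0,0) retry=(1,1)
4. t2 CAS -> counter=8 r=(0,7) succ=(0,1) retry=(1,1)
5. t1 LOAD -> counter=8 r=(8,7) succ=(0,1) retry=(1,1)
6. t1 CAS -> counter=9 r=(8,7) succ=(1,1) retry=(1,1)
7. t1 LOAD -> counter=9 r=(9,7) succ=(1,1) retry=(1,1)
8. t1 CAS -> counter=10 r=(9,7) succ=(2,1) retry=(1,1)

counter=10 r=(9,7) succ=(2,1) retry=(1,1)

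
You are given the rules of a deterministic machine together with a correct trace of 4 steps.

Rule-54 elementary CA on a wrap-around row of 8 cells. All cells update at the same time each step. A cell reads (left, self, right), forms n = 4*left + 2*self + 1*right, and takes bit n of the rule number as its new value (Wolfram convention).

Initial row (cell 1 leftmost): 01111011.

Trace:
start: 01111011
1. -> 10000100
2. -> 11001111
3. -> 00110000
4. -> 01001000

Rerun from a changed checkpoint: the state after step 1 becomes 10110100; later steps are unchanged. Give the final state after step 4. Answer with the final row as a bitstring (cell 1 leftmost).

01001000

state after step 1 := 10110100
2. -> 11001111
3. -> 00110000
4. -> 01001000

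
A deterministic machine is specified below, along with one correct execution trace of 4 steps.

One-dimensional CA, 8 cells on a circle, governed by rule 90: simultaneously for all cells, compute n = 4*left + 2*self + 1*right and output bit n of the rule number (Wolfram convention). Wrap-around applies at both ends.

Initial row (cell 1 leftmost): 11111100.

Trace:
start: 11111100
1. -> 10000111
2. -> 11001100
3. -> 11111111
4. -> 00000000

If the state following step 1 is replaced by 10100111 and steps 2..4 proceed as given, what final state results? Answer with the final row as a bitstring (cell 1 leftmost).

01010101

state after step 1 := 10100111
2. -> 10011100
3. -> 01110111
4. -> 01010101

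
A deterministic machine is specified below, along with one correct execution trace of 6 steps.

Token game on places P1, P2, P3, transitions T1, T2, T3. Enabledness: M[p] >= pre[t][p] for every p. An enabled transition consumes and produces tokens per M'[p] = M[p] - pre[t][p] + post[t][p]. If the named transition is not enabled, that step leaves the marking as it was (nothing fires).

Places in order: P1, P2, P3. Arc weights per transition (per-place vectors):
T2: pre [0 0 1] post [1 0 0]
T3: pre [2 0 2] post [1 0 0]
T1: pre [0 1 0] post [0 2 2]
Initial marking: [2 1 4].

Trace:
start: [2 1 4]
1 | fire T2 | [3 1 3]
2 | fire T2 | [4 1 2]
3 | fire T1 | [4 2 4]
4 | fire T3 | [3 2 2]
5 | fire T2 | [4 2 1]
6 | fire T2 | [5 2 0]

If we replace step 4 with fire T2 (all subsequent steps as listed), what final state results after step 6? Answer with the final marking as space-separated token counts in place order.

(re-executing from step 4 with the substitution; state before step 4: [4 2 4])
4 | fire T2 | [5 2 3]
5 | fire T2 | [6 2 2]
6 | fire T2 | [7 2 1]

7 2 1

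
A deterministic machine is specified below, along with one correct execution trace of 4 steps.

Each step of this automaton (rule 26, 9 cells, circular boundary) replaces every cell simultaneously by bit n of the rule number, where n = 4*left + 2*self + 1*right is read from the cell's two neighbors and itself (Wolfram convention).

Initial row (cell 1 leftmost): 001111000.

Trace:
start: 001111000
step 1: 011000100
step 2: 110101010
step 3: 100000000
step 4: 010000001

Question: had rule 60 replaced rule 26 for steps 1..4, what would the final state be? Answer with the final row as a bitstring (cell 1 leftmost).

(re-executing steps 1..4 under rule 60; state before step 1: 001111000)
step 1: 001000100
step 2: 001100110
step 3: 001010101
step 4: 101111111

101111111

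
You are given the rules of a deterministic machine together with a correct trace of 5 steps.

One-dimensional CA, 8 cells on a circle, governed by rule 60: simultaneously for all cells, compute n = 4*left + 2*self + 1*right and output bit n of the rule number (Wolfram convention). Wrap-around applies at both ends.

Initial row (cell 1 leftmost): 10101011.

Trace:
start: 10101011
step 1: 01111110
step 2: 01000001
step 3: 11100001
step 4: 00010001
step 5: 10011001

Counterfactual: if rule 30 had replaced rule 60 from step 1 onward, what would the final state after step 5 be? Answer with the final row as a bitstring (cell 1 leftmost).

(re-executing steps 1..5 under rule 30; state before step 1: 10101011)
step 1: 00101010
step 2: 01101011
step 3: 01001010
step 4: 11111011
step 5: 00000010

00000010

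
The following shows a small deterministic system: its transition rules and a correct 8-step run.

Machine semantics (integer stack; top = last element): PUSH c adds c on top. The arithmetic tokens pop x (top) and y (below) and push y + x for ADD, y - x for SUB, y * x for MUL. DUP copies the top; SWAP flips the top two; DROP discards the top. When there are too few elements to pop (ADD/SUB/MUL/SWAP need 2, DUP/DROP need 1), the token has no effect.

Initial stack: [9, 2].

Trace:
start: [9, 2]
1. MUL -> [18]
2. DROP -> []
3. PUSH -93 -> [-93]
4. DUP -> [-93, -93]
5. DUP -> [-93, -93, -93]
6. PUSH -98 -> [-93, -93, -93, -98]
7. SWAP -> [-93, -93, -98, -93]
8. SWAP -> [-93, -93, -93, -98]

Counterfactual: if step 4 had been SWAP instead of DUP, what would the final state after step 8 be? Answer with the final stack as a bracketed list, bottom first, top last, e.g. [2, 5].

(re-executing from step 4 with the substitution; state before step 4: [-93])
4. SWAP -> [-93]
5. DUP -> [-93, -93]
6. PUSH -98 -> [-93, -93, -98]
7. SWAP -> [-93, -98, -93]
8. SWAP -> [-93, -93, -98]

[-93, -93, -98]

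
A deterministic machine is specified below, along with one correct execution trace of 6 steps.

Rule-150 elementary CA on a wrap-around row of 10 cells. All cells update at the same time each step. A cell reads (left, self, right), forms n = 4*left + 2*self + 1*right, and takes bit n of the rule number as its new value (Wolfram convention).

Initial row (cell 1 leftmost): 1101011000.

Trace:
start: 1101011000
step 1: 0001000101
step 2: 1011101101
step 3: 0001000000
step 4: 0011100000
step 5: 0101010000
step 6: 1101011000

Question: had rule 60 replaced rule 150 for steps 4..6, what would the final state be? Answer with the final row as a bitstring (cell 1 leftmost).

(re-executing steps 4..6 under rule 60; state before step 4: 0001000000)
step 4: 0001100000
step 5: 0001010000
step 6: 0001111000

0001111000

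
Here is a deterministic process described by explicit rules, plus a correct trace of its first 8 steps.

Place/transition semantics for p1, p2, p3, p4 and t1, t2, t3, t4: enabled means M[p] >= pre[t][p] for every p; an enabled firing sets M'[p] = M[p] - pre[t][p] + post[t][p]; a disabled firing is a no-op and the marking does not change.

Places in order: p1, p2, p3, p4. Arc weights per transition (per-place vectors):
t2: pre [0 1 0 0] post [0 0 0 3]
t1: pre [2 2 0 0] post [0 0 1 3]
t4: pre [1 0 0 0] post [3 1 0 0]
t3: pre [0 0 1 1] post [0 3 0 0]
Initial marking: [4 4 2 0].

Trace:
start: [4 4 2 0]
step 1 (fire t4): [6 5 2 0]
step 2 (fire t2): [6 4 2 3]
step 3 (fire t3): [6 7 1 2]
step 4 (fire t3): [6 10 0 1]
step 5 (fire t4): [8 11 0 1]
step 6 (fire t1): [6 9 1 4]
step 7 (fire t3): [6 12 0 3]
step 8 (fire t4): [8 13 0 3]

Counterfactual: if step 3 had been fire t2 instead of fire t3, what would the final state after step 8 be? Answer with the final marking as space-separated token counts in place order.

8 9 1 7

(re-executing from step 3 with the substitution; state before step 3: [6 4 2 3])
step 3 (fire t2): [6 3 2 6]
step 4 (fire t3): [6 6 1 5]
step 5 (fire t4): [8 7 1 5]
step 6 (fire t1): [6 5 2 8]
step 7 (fire t3): [6 8 1 7]
step 8 (fire t4): [8 9 1 7]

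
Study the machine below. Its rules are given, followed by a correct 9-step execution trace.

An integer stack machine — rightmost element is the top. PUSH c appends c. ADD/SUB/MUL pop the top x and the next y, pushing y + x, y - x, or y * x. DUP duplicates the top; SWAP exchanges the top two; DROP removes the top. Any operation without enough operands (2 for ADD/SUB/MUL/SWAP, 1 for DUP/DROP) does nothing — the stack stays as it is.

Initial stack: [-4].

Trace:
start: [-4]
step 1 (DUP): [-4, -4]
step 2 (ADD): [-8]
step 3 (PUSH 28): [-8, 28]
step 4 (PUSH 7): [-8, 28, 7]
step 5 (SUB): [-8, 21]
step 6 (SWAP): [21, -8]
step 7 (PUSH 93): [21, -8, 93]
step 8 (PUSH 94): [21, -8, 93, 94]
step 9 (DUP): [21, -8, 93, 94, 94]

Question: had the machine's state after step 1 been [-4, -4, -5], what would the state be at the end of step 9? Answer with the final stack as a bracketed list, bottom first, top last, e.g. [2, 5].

state after step 1 := [-4, -4, -5]
step 2 (ADD): [-4, -9]
step 3 (PUSH 28): [-4, -9, 28]
step 4 (PUSH 7): [-4, -9, 28, 7]
step 5 (SUB): [-4, -9, 21]
step 6 (SWAP): [-4, 21, -9]
step 7 (PUSH 93): [-4, 21, -9, 93]
step 8 (PUSH 94): [-4, 21, -9, 93, 94]
step 9 (DUP): [-4, 21, -9, 93, 94, 94]

[-4, 21, -9, 93, 94, 94]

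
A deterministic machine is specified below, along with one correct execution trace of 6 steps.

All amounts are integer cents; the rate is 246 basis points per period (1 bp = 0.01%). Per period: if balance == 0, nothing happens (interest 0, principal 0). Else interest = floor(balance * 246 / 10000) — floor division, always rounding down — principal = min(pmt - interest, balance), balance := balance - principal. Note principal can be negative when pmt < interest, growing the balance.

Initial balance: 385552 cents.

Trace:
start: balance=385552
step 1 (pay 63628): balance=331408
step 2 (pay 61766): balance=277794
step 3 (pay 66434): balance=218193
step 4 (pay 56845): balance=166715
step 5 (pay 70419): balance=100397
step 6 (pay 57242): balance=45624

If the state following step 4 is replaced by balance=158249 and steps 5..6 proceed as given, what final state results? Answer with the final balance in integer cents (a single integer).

36736

state after step 4 := balance=158249
step 5 (pay 70419): balance=91722
step 6 (pay 57242): balance=36736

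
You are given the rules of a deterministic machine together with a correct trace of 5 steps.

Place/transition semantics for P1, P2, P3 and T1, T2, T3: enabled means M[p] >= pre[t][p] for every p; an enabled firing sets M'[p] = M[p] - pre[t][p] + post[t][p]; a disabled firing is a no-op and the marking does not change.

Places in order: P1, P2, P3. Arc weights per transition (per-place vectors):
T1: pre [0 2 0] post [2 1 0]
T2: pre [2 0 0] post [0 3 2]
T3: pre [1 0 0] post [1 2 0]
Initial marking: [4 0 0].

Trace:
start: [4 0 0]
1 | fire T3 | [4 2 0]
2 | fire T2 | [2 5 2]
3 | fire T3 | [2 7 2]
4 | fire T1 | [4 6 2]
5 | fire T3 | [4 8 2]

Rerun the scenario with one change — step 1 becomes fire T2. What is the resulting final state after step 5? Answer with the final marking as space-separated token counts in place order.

(re-executing from step 1 with the substitution; state before step 1: [4 0 0])
1 | fire T2 | [2 3 2]
2 | fire T2 | [0 6 4]
3 | fire T3 | [0 6 4]
4 | fire T1 | [2 5 4]
5 | fire T3 | [2 7 4]

2 7 4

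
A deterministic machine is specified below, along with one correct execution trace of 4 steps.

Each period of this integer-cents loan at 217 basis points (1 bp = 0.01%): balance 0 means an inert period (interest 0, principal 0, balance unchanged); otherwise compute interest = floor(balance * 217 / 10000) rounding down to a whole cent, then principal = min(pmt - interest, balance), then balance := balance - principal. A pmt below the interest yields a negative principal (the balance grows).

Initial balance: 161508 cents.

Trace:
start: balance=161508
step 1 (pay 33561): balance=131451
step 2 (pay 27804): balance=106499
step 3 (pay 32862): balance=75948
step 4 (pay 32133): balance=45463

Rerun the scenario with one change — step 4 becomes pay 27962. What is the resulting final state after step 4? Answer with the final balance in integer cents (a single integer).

49634

(re-executing from step 4 with the substitution; state before step 4: balance=75948)
step 4 (pay 27962): balance=49634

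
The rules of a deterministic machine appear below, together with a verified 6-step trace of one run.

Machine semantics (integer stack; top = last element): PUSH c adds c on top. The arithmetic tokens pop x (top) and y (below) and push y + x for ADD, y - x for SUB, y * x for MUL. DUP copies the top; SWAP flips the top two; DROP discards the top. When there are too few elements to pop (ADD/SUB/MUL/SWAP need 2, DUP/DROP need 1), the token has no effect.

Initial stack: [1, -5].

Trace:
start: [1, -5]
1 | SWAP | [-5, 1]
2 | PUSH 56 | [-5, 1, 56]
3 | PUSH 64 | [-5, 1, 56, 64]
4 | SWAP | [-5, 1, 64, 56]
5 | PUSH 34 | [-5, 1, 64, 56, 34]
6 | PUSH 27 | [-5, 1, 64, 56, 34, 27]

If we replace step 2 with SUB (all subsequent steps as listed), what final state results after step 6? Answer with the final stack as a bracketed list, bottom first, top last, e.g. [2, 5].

(re-executing from step 2 with the substitution; state before step 2: [-5, 1])
2 | SUB | [-6]
3 | PUSH 64 | [-6, 64]
4 | SWAP | [64, -6]
5 | PUSH 34 | [64, -6, 34]
6 | PUSH 27 | [64, -6, 34, 27]

[64, -6, 34, 27]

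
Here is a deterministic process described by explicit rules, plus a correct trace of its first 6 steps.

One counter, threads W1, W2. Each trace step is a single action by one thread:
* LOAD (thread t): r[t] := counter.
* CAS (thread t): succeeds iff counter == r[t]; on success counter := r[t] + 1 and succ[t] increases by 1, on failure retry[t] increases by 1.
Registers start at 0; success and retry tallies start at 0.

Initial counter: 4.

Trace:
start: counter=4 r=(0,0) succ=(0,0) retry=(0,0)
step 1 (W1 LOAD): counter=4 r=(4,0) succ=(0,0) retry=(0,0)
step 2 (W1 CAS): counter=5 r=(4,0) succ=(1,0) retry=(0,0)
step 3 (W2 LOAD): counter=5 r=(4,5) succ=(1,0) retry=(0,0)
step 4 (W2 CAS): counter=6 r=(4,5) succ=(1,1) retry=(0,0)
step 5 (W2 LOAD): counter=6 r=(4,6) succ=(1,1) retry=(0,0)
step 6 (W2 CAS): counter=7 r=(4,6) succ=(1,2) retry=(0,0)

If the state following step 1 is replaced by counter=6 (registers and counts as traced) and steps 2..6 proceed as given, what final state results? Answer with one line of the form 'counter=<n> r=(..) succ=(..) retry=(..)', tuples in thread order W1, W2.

state after step 1 := counter=6 r=(4,0) succ=(0,0) retry=(0,0)
step 2 (W1 CAS): counter=6 r=(4,0) succ=(0,0) retry=(1,0)
step 3 (W2 LOAD): counter=6 r=(4,6) succ=(0,0) retry=(1,0)
step 4 (W2 CAS): counter=7 r=(4,6) succ=(0,1) retry=(1,0)
step 5 (W2 LOAD): counter=7 r=(4,7) succ=(0,1) retry=(1,0)
step 6 (W2 CAS): counter=8 r=(4,7) succ=(0,2) retry=(1,0)

counter=8 r=(4,7) succ=(0,2) retry=(1,0)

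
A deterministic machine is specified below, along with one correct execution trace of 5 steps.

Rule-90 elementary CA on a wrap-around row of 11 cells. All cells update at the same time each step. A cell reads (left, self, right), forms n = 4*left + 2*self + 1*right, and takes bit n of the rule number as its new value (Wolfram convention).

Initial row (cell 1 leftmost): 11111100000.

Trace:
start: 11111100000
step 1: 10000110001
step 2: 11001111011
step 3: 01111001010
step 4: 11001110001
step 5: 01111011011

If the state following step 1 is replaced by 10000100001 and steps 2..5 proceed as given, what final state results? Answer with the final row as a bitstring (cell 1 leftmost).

state after step 1 := 10000100001
step 2: 11001010011
step 3: 01110001110
step 4: 11011011011
step 5: 01011011010

01011011010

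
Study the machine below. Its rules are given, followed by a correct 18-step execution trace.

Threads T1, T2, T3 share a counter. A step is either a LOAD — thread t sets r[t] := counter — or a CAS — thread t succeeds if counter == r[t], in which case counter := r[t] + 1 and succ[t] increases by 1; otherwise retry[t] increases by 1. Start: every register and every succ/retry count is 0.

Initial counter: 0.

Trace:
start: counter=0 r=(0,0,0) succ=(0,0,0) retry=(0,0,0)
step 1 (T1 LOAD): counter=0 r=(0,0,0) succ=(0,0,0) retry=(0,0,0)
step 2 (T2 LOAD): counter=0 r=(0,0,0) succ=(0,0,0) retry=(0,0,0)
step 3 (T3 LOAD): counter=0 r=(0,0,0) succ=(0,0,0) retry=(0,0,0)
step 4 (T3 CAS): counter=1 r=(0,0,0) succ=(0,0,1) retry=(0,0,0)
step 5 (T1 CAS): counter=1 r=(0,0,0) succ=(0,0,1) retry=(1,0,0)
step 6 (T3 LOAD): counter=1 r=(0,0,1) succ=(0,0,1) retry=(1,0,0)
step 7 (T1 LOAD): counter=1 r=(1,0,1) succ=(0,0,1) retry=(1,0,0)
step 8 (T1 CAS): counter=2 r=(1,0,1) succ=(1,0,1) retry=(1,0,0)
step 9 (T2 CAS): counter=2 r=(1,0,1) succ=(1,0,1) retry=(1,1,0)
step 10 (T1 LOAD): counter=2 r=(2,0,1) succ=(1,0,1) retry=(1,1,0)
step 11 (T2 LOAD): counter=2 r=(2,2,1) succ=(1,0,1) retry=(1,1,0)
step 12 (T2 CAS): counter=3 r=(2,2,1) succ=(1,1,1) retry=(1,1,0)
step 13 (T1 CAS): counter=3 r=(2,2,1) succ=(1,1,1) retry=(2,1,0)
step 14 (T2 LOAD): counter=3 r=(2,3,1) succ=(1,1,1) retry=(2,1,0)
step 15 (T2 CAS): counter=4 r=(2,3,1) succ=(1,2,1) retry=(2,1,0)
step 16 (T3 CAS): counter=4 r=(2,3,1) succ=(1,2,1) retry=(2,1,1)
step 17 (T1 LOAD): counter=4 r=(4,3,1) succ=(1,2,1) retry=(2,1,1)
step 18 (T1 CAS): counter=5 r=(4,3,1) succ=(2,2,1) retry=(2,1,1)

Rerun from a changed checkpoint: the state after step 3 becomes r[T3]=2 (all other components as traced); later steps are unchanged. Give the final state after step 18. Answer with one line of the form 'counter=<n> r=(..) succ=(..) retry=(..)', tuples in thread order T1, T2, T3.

counter=5 r=(4,3,1) succ=(3,2,0) retry=(1,1,2)

state after step 3 := counter=0 r=(0,0,2) succ=(0,0,0) retry=(0,0,0)
step 4 (T3 CAS): counter=0 r=(0,0,2) succ=(0,0,0) retry=(0,0,1)
step 5 (T1 CAS): counter=1 r=(0,0,2) succ=(1,0,0) retry=(0,0,1)
step 6 (T3 LOAD): counter=1 r=(0,0,1) succ=(1,0,0) retry=(0,0,1)
step 7 (T1 LOAD): counter=1 r=(1,0,1) succ=(1,0,0) retry=(0,0,1)
step 8 (T1 CAS): counter=2 r=(1,0,1) succ=(2,0,0) retry=(0,0,1)
step 9 (T2 CAS): counter=2 r=(1,0,1) succ=(2,0,0) retry=(0,1,1)
step 10 (T1 LOAD): counter=2 r=(2,0,1) succ=(2,0,0) retry=(0,1,1)
step 11 (T2 LOAD): counter=2 r=(2,2,1) succ=(2,0,0) retry=(0,1,1)
step 12 (T2 CAS): counter=3 r=(2,2,1) succ=(2,1,0) retry=(0,1,1)
step 13 (T1 CAS): counter=3 r=(2,2,1) succ=(2,1,0) retry=(1,1,1)
step 14 (T2 LOAD): counter=3 r=(2,3,1) succ=(2,1,0) retry=(1,1,1)
step 15 (T2 CAS): counter=4 r=(2,3,1) succ=(2,2,0) retry=(1,1,1)
step 16 (T3 CAS): counter=4 r=(2,3,1) succ=(2,2,0) retry=(1,1,2)
step 17 (T1 LOAD): counter=4 r=(4,3,1) succ=(2,2,0) retry=(1,1,2)
step 18 (T1 CAS): counter=5 r=(4,3,1) succ=(3,2,0) retry=(1,1,2)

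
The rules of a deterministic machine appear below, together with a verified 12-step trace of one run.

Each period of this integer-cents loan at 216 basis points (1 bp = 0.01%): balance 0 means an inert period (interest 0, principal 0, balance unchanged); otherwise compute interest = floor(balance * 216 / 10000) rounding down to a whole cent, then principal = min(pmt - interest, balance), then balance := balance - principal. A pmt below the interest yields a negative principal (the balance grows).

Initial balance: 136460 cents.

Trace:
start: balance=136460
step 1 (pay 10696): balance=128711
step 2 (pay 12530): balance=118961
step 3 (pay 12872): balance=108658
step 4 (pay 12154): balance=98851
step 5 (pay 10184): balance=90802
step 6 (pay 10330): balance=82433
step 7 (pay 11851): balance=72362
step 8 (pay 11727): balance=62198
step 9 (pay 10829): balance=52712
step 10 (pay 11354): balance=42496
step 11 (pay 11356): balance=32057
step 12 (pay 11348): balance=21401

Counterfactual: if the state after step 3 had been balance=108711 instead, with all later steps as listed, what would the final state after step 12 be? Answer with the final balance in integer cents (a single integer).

21464

state after step 3 := balance=108711
step 4 (pay 12154): balance=98905
step 5 (pay 10184): balance=90857
step 6 (pay 10330): balance=82489
step 7 (pay 11851): balance=72419
step 8 (pay 11727): balance=62256
step 9 (pay 10829): balance=52771
step 10 (pay 11354): balance=42556
step 11 (pay 11356): balance=32119
step 12 (pay 11348): balance=21464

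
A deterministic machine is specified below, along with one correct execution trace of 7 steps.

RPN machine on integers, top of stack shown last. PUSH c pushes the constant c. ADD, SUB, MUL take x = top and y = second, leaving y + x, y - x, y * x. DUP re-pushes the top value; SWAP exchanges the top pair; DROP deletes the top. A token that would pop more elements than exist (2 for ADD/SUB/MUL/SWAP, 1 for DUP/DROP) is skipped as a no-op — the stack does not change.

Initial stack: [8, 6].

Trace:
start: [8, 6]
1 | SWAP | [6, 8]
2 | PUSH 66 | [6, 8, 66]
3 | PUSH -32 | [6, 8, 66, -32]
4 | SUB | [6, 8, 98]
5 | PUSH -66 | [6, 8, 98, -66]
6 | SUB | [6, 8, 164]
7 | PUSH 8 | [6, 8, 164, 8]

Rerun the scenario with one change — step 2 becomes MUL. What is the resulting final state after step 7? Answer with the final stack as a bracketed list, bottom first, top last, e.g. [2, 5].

[146, 8]

(re-executing from step 2 with the substitution; state before step 2: [6, 8])
2 | MUL | [48]
3 | PUSH -32 | [48, -32]
4 | SUB | [80]
5 | PUSH -66 | [80, -66]
6 | SUB | [146]
7 | PUSH 8 | [146, 8]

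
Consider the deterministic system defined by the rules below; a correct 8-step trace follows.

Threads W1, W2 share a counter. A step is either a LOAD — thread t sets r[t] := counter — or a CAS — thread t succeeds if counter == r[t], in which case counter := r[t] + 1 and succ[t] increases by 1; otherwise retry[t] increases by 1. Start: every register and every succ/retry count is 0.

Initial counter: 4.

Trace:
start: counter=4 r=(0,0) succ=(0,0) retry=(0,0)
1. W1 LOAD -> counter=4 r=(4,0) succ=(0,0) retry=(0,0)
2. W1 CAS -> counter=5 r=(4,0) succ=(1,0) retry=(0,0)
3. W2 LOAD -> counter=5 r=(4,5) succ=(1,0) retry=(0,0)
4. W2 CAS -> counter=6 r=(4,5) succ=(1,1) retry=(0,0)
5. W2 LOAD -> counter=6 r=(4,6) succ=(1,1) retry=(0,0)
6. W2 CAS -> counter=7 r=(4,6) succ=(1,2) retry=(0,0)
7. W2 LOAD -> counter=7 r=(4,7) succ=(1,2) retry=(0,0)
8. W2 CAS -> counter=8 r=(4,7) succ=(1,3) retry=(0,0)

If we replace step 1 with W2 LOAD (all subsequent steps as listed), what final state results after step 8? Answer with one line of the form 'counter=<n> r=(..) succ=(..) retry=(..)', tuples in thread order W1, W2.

counter=7 r=(0,6) succ=(0,3) retry=(1,0)

(re-executing from step 1 with the substitution; state before step 1: counter=4 r=(0,0) succ=(0,0) retry=(0,0))
1. W2 LOAD -> counter=4 r=(0,4) succ=(0,0) retry=(0,0)
2. W1 CAS -> counter=4 r=(0,4) succ=(0,0) retry=(1,0)
3. W2 LOAD -> counter=4 r=(0,4) succ=(0,0) retry=(1,0)
4. W2 CAS -> counter=5 r=(0,4) succ=(0,1) retry=(1,0)
5. W2 LOAD -> counter=5 r=(0,5) succ=(0,1) retry=(1,0)
6. W2 CAS -> counter=6 r=(0,5) succ=(0,2) retry=(1,0)
7. W2 LOAD -> counter=6 r=(0,6) succ=(0,2) retry=(1,0)
8. W2 CAS -> counter=7 r=(0,6) succ=(0,3) retry=(1,0)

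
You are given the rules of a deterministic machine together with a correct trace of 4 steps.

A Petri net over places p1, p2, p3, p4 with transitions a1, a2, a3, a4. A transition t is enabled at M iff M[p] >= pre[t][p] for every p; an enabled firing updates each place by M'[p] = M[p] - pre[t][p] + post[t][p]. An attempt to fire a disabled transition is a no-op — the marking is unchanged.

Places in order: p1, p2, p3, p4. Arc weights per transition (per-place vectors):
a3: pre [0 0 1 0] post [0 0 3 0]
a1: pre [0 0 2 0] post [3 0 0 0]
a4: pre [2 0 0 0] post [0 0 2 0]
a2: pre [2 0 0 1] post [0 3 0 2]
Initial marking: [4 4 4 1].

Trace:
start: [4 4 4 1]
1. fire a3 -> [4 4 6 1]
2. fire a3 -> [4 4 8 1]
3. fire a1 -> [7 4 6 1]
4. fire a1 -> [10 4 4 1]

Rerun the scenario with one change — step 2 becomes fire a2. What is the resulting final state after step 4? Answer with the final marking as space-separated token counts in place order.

(re-executing from step 2 with the substitution; state before step 2: [4 4 6 1])
2. fire a2 -> [2 7 6 2]
3. fire a1 -> [5 7 4 2]
4. fire a1 -> [8 7 2 2]

8 7 2 2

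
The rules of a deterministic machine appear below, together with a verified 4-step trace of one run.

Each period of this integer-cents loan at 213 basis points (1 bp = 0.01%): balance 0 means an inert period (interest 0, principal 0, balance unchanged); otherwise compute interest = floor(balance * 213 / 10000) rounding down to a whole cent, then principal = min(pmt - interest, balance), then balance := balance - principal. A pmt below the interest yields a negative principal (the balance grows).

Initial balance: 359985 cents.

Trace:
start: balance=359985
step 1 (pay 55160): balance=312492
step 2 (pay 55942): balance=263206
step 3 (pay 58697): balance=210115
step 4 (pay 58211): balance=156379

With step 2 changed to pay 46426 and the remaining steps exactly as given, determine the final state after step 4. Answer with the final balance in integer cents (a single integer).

(re-executing from step 2 with the substitution; state before step 2: balance=312492)
step 2 (pay 46426): balance=272722
step 3 (pay 58697): balance=219833
step 4 (pay 58211): balance=166304

166304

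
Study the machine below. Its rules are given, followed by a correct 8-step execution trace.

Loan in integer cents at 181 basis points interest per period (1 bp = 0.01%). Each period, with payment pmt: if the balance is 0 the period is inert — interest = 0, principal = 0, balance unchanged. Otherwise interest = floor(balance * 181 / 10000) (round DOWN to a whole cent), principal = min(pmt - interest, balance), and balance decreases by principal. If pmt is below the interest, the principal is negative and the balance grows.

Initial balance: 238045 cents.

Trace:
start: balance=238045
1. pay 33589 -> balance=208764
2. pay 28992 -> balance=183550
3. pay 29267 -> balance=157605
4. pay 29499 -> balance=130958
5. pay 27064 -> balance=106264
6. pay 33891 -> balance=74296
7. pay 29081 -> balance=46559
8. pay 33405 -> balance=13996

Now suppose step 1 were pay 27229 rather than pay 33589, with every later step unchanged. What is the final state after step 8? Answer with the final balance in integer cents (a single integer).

21206

(re-executing from step 1 with the substitution; state before step 1: balance=238045)
1. pay 27229 -> balance=215124
2. pay 28992 -> balance=190025
3. pay 29267 -> balance=164197
4. pay 29499 -> balance=137669
5. pay 27064 -> balance=113096
6. pay 33891 -> balance=81252
7. pay 29081 -> balance=53641
8. pay 33405 -> balance=21206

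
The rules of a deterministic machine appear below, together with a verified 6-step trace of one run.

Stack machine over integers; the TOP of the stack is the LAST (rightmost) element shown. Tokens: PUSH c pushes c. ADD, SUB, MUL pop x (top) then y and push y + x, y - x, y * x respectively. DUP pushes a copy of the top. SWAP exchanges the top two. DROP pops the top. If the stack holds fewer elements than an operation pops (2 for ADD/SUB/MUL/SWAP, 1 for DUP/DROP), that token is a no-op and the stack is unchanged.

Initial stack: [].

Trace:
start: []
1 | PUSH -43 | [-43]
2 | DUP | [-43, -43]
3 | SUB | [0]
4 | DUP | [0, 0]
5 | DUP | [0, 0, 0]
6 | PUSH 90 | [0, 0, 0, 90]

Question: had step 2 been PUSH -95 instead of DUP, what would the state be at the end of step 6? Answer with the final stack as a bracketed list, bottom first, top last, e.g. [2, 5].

(re-executing from step 2 with the substitution; state before step 2: [-43])
2 | PUSH -95 | [-43, -95]
3 | SUB | [52]
4 | DUP | [52, 52]
5 | DUP | [52, 52, 52]
6 | PUSH 90 | [52, 52, 52, 90]

[52, 52, 52, 90]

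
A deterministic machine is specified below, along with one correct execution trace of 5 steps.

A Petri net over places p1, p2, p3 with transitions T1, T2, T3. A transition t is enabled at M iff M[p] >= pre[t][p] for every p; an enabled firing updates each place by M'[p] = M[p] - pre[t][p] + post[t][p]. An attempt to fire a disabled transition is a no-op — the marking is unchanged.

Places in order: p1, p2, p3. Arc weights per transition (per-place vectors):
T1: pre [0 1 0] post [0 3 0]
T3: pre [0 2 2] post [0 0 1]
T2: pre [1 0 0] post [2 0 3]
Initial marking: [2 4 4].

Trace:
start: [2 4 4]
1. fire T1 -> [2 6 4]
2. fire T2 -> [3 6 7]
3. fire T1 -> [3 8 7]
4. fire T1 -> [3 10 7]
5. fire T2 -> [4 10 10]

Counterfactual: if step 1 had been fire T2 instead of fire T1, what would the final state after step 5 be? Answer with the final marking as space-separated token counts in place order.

5 8 13

(re-executing from step 1 with the substitution; state before step 1: [2 4 4])
1. fire T2 -> [3 4 7]
2. fire T2 -> [4 4 10]
3. fire T1 -> [4 6 10]
4. fire T1 -> [4 8 10]
5. fire T2 -> [5 8 13]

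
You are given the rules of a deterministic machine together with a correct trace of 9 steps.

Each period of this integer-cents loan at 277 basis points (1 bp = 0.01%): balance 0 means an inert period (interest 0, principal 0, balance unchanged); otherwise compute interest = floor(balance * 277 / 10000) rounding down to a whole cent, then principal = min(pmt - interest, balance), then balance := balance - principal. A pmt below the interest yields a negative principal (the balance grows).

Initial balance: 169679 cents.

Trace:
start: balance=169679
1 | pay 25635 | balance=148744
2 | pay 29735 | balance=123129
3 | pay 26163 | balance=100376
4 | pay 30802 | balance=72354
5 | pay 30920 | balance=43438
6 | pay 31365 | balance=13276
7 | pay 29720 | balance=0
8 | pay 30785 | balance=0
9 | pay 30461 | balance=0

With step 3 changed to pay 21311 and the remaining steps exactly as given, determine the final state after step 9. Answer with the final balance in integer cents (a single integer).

0

(re-executing from step 3 with the substitution; state before step 3: balance=123129)
3 | pay 21311 | balance=105228
4 | pay 30802 | balance=77340
5 | pay 30920 | balance=48562
6 | pay 31365 | balance=18542
7 | pay 29720 | balance=0
8 | pay 30785 | balance=0
9 | pay 30461 | balance=0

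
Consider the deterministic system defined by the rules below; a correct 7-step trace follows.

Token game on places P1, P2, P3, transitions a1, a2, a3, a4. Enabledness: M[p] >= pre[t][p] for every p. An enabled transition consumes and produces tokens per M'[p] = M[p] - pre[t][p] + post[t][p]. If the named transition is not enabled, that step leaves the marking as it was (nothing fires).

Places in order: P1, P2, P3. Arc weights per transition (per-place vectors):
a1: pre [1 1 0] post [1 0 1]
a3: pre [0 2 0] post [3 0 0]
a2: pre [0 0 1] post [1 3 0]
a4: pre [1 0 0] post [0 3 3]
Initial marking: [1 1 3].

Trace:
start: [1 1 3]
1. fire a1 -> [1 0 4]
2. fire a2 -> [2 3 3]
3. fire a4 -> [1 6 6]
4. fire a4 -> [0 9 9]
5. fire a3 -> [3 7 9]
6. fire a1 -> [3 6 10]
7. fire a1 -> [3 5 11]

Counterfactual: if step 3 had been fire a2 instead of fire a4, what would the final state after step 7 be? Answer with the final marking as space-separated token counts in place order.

5 5 7

(re-executing from step 3 with the substitution; state before step 3: [2 3 3])
3. fire a2 -> [3 6 2]
4. fire a4 -> [2 9 5]
5. fire a3 -> [5 7 5]
6. fire a1 -> [5 6 6]
7. fire a1 -> [5 5 7]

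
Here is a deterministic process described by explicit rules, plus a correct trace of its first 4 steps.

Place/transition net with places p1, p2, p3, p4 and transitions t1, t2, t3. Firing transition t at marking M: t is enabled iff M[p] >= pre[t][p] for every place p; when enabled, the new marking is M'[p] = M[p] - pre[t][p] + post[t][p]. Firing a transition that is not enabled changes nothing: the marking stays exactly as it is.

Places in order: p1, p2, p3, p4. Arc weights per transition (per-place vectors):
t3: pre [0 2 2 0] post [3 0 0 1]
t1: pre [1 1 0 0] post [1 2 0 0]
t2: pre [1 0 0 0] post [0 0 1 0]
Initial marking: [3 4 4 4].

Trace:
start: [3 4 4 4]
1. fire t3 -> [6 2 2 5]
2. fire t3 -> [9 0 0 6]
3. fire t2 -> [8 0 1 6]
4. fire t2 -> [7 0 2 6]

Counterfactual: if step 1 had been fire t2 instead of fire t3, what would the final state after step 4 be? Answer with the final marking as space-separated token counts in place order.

(re-executing from step 1 with the substitution; state before step 1: [3 4 4 4])
1. fire t2 -> [2 4 5 4]
2. fire t3 -> [5 2 3 5]
3. fire t2 -> [4 2 4 5]
4. fire t2 -> [3 2 5 5]

3 2 5 5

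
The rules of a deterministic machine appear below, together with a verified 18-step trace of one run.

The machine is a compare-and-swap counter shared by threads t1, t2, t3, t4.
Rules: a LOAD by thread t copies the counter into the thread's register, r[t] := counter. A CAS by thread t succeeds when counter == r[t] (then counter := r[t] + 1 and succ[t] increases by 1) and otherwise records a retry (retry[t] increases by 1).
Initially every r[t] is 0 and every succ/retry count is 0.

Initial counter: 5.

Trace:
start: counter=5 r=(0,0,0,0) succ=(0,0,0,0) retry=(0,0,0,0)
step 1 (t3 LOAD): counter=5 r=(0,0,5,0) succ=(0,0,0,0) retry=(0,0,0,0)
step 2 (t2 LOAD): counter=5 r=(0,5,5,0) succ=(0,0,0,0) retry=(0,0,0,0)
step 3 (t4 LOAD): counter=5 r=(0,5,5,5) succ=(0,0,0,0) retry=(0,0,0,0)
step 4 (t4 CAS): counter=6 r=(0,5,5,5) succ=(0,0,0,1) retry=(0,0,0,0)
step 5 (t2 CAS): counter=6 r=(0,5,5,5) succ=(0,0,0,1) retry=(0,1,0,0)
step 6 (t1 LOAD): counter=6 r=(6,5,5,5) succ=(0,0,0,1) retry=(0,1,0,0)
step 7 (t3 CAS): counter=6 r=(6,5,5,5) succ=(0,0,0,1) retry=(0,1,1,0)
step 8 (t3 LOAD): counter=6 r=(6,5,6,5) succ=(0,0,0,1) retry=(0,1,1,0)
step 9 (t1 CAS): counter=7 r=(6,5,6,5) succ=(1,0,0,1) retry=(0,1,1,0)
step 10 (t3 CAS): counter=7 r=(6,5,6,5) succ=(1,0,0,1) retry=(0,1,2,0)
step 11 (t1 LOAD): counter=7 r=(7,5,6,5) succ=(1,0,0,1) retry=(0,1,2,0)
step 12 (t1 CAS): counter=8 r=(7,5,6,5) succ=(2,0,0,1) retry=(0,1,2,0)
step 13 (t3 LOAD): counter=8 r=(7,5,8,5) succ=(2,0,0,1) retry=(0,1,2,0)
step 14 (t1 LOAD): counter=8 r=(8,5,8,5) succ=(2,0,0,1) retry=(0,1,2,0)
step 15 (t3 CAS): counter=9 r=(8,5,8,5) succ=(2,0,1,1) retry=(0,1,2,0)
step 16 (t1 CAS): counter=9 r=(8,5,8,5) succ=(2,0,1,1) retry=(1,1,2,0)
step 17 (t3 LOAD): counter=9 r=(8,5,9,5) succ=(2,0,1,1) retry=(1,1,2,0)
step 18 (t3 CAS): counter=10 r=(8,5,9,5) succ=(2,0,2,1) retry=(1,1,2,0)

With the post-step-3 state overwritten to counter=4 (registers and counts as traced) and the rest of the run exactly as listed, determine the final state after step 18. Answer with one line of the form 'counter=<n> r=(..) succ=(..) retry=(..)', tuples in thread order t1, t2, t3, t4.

counter=8 r=(6,5,7,5) succ=(2,0,2,0) retry=(1,1,2,1)

state after step 3 := counter=4 r=(0,5,5,5) succ=(0,0,0,0) retry=(0,0,0,0)
step 4 (t4 CAS): counter=4 r=(0,5,5,5) succ=(0,0,0,0) retry=(0,0,0,1)
step 5 (t2 CAS): counter=4 r=(0,5,5,5) succ=(0,0,0,0) retry=(0,1,0,1)
step 6 (t1 LOAD): counter=4 r=(4,5,5,5) succ=(0,0,0,0) retry=(0,1,0,1)
step 7 (t3 CAS): counter=4 r=(4,5,5,5) succ=(0,0,0,0) retry=(0,1,1,1)
step 8 (t3 LOAD): counter=4 r=(4,5,4,5) succ=(0,0,0,0) retry=(0,1,1,1)
step 9 (t1 CAS): counter=5 r=(4,5,4,5) succ=(1,0,0,0) retry=(0,1,1,1)
step 10 (t3 CAS): counter=5 r=(4,5,4,5) succ=(1,0,0,0) retry=(0,1,2,1)
step 11 (t1 LOAD): counter=5 r=(5,5,4,5) succ=(1,0,0,0) retry=(0,1,2,1)
step 12 (t1 CAS): counter=6 r=(5,5,4,5) succ=(2,0,0,0) retry=(0,1,2,1)
step 13 (t3 LOAD): counter=6 r=(5,5,6,5) succ=(2,0,0,0) retry=(0,1,2,1)
step 14 (t1 LOAD): counter=6 r=(6,5,6,5) succ=(2,0,0,0) retry=(0,1,2,1)
step 15 (t3 CAS): counter=7 r=(6,5,6,5) succ=(2,0,1,0) retry=(0,1,2,1)
step 16 (t1 CAS): counter=7 r=(6,5,6,5) succ=(2,0,1,0) retry=(1,1,2,1)
step 17 (t3 LOAD): counter=7 r=(6,5,7,5) succ=(2,0,1,0) retry=(1,1,2,1)
step 18 (t3 CAS): counter=8 r=(6,5,7,5) succ=(2,0,2,0) retry=(1,1,2,1)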